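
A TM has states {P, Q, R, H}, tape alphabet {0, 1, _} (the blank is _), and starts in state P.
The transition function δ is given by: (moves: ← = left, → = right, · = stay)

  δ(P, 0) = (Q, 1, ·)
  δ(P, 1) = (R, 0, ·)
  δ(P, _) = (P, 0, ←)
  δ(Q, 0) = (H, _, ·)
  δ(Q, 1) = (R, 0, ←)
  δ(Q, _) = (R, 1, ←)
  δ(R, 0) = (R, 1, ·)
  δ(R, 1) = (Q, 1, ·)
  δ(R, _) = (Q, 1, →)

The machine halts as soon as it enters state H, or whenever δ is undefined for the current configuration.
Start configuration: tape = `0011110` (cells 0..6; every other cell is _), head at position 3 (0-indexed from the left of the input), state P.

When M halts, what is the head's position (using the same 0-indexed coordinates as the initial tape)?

P | _001[1]110   read 1 → write 0, move ·, go to R
R | _001[0]110   read 0 → write 1, move ·, go to R
R | _001[1]110   read 1 → write 1, move ·, go to Q
Q | _001[1]110   read 1 → write 0, move ←, go to R
R | _00[1]0110   read 1 → write 1, move ·, go to Q
Q | _00[1]0110   read 1 → write 0, move ←, go to R
R | _0[0]00110   read 0 → write 1, move ·, go to R
R | _0[1]00110   read 1 → write 1, move ·, go to Q
Q | _0[1]00110   read 1 → write 0, move ←, go to R
R | _[0]000110   read 0 → write 1, move ·, go to R
R | _[1]000110   read 1 → write 1, move ·, go to Q
Q | _[1]000110   read 1 → write 0, move ←, go to R
R | [_]0000110   read _ → write 1, move →, go to Q
Q | 1[0]000110   read 0 → write _, move ·, go to H
H | 1[_]000110
At halt the head is at cell 0.

0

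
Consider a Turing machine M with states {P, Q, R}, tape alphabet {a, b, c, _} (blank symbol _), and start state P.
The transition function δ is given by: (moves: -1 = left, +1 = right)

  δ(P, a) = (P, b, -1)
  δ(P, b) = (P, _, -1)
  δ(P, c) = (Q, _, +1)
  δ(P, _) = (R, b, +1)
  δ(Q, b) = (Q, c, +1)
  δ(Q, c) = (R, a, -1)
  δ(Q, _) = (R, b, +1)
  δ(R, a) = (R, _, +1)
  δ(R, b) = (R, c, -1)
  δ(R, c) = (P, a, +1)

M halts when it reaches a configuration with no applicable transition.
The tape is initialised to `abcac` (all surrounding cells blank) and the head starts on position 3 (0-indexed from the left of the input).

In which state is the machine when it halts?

R

state=P head=3 tape=abc[a]c   (P,a)→(P,b,-1)
state=P head=2 tape=ab[c]bc   (P,c)→(Q,_,+1)
state=Q head=3 tape=ab_[b]c   (Q,b)→(Q,c,+1)
state=Q head=4 tape=ab_c[c]   (Q,c)→(R,a,-1)
state=R head=3 tape=ab_[c]a   (R,c)→(P,a,+1)
state=P head=4 tape=ab_a[a]   (P,a)→(P,b,-1)
state=P head=3 tape=ab_[a]b   (P,a)→(P,b,-1)
state=P head=2 tape=ab[_]bb   (P,_)→(R,b,+1)
state=R head=3 tape=abb[b]b   (R,b)→(R,c,-1)
state=R head=2 tape=ab[b]cb   (R,b)→(R,c,-1)
state=R head=1 tape=a[b]ccb   (R,b)→(R,c,-1)
state=R head=0 tape=[a]cccb   (R,a)→(R,_,+1)
state=R head=1 tape=_[c]ccb   (R,c)→(P,a,+1)
state=P head=2 tape=_a[c]cb   (P,c)→(Q,_,+1)
state=Q head=3 tape=_a_[c]b   (Q,c)→(R,a,-1)
state=R head=2 tape=_a[_]ab
No transition is defined for (R, _); M halts in state R.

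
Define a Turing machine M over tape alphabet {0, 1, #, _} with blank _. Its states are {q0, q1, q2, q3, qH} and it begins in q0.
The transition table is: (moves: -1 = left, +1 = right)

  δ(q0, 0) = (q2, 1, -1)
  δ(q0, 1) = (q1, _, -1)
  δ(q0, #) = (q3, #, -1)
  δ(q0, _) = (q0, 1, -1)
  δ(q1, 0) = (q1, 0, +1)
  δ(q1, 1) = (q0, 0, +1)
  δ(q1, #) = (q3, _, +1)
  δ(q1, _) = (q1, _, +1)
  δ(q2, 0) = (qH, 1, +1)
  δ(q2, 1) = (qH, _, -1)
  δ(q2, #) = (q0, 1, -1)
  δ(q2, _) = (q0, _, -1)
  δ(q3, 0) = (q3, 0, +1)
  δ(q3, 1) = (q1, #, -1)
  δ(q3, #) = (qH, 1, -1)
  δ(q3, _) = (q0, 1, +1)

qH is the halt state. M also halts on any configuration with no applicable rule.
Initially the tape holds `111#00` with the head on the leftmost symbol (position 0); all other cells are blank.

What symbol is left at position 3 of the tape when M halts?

state=q0 head=0 tape=_[1]11#00___   (q0,1)→(q1,_,-1)
state=q1 head=-1 tape=[_]_11#00___   (q1,_)→(q1,_,+1)
state=q1 head=0 tape=_[_]11#00___   (q1,_)→(q1,_,+1)
state=q1 head=1 tape=__[1]1#00___   (q1,1)→(q0,0,+1)
state=q0 head=2 tape=__0[1]#00___   (q0,1)→(q1,_,-1)
state=q1 head=1 tape=__[0]_#00___   (q1,0)→(q1,0,+1)
state=q1 head=2 tape=__0[_]#00___   (q1,_)→(q1,_,+1)
state=q1 head=3 tape=__0_[#]00___   (q1,#)→(q3,_,+1)
state=q3 head=4 tape=__0__[0]0___   (q3,0)→(q3,0,+1)
state=q3 head=5 tape=__0__0[0]___   (q3,0)→(q3,0,+1)
state=q3 head=6 tape=__0__00[_]__   (q3,_)→(q0,1,+1)
state=q0 head=7 tape=__0__001[_]_   (q0,_)→(q0,1,-1)
state=q0 head=6 tape=__0__00[1]1_   (q0,1)→(q1,_,-1)
state=q1 head=5 tape=__0__0[0]_1_   (q1,0)→(q1,0,+1)
state=q1 head=6 tape=__0__00[_]1_   (q1,_)→(q1,_,+1)
state=q1 head=7 tape=__0__00_[1]_   (q1,1)→(q0,0,+1)
state=q0 head=8 tape=__0__00_0[_]   (q0,_)→(q0,1,-1)
state=q0 head=7 tape=__0__00_[0]1   (q0,0)→(q2,1,-1)
state=q2 head=6 tape=__0__00[_]11   (q2,_)→(q0,_,-1)
state=q0 head=5 tape=__0__0[0]_11   (q0,0)→(q2,1,-1)
state=q2 head=4 tape=__0__[0]1_11   (q2,0)→(qH,1,+1)
state=qH head=5 tape=__0__1[1]_11
Cell 3 holds _ when M halts.

_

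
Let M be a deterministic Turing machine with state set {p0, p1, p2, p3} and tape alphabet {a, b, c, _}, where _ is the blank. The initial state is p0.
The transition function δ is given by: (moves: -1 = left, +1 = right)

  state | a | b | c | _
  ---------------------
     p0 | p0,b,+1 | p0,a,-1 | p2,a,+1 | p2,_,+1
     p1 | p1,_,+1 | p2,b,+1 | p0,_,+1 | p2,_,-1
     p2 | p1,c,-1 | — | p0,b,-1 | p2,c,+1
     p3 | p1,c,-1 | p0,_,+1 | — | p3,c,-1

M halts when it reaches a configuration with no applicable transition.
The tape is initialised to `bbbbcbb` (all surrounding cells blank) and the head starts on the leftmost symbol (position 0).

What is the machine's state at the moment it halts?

state=p0 head=0 tape=__[b]bbbcbb   (p0,b)→(p0,a,-1)
state=p0 head=-1 tape=_[_]abbbcbb   (p0,_)→(p2,_,+1)
state=p2 head=0 tape=__[a]bbbcbb   (p2,a)→(p1,c,-1)
state=p1 head=-1 tape=_[_]cbbbcbb   (p1,_)→(p2,_,-1)
state=p2 head=-2 tape=[_]_cbbbcbb   (p2,_)→(p2,c,+1)
state=p2 head=-1 tape=c[_]cbbbcbb   (p2,_)→(p2,c,+1)
state=p2 head=0 tape=cc[c]bbbcbb   (p2,c)→(p0,b,-1)
state=p0 head=-1 tape=c[c]bbbbcbb   (p0,c)→(p2,a,+1)
state=p2 head=0 tape=ca[b]bbbcbb
No transition is defined for (p2, b); M halts in state p2.

p2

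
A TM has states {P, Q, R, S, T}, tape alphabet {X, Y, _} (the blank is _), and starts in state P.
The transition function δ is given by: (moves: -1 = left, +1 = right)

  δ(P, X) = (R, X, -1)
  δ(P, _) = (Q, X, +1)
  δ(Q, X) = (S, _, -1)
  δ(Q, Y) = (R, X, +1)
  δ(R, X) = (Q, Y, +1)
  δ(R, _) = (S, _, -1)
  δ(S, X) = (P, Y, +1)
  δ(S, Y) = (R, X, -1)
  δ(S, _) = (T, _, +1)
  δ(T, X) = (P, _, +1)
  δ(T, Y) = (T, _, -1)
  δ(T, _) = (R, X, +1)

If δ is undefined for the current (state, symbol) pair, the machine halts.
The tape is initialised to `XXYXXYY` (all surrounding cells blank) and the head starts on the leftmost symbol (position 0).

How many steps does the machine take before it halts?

14

state=P head=0 tape=___[X]XYXXYY   (P,X)→(R,X,-1)
state=R head=-1 tape=__[_]XXYXXYY   (R,_)→(S,_,-1)
state=S head=-2 tape=_[_]_XXYXXYY   (S,_)→(T,_,+1)
state=T head=-1 tape=__[_]XXYXXYY   (T,_)→(R,X,+1)
state=R head=0 tape=__X[X]XYXXYY   (R,X)→(Q,Y,+1)
state=Q head=1 tape=__XY[X]YXXYY   (Q,X)→(S,_,-1)
state=S head=0 tape=__X[Y]_YXXYY   (S,Y)→(R,X,-1)
state=R head=-1 tape=__[X]X_YXXYY   (R,X)→(Q,Y,+1)
state=Q head=0 tape=__Y[X]_YXXYY   (Q,X)→(S,_,-1)
state=S head=-1 tape=__[Y]__YXXYY   (S,Y)→(R,X,-1)
state=R head=-2 tape=_[_]X__YXXYY   (R,_)→(S,_,-1)
state=S head=-3 tape=[_]_X__YXXYY   (S,_)→(T,_,+1)
state=T head=-2 tape=_[_]X__YXXYY   (T,_)→(R,X,+1)
state=R head=-1 tape=_X[X]__YXXYY   (R,X)→(Q,Y,+1)
state=Q head=0 tape=_XY[_]_YXXYY
M halts after 14 transitions.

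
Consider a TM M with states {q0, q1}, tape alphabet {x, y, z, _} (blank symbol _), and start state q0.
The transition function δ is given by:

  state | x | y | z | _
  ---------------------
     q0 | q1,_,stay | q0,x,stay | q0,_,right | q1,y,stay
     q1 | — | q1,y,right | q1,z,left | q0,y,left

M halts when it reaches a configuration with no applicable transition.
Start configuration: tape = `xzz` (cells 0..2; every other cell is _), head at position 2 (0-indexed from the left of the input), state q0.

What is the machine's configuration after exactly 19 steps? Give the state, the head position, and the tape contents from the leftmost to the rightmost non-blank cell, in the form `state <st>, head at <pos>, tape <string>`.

q0 | xz[z]___   read z → write _, move right, go to q0
q0 | xz_[_]__   read _ → write y, move stay, go to q1
q1 | xz_[y]__   read y → write y, move right, go to q1
q1 | xz_y[_]_   read _ → write y, move left, go to q0
q0 | xz_[y]y_   read y → write x, move stay, go to q0
q0 | xz_[x]y_   read x → write _, move stay, go to q1
q1 | xz_[_]y_   read _ → write y, move left, go to q0
q0 | xz[_]yy_   read _ → write y, move stay, go to q1
q1 | xz[y]yy_   read y → write y, move right, go to q1
q1 | xzy[y]y_   read y → write y, move right, go to q1
q1 | xzyy[y]_   read y → write y, move right, go to q1
q1 | xzyyy[_]   read _ → write y, move left, go to q0
q0 | xzyy[y]y   read y → write x, move stay, go to q0
q0 | xzyy[x]y   read x → write _, move stay, go to q1
q1 | xzyy[_]y   read _ → write y, move left, go to q0
q0 | xzy[y]yy   read y → write x, move stay, go to q0
q0 | xzy[x]yy   read x → write _, move stay, go to q1
q1 | xzy[_]yy   read _ → write y, move left, go to q0
q0 | xz[y]yyy   read y → write x, move stay, go to q0
q0 | xz[x]yyy
After 19 steps: state q0, head at 2, tape xzxyyy.

state q0, head at 2, tape xzxyyy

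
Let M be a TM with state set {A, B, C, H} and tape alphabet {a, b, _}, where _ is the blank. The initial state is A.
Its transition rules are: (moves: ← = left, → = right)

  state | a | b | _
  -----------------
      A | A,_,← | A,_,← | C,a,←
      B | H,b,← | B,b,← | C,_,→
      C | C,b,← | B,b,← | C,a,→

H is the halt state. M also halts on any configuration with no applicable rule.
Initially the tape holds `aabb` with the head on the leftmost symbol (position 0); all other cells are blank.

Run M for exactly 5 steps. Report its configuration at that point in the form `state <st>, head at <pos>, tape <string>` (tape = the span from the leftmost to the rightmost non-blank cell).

state C, head at -3, tape bb_abb

A | ___[a]abb   read a → write _, move ←, go to A
A | __[_]_abb   read _ → write a, move ←, go to C
C | _[_]a_abb   read _ → write a, move →, go to C
C | _a[a]_abb   read a → write b, move ←, go to C
C | _[a]b_abb   read a → write b, move ←, go to C
C | [_]bb_abb
After 5 steps: state C, head at -3, tape bb_abb.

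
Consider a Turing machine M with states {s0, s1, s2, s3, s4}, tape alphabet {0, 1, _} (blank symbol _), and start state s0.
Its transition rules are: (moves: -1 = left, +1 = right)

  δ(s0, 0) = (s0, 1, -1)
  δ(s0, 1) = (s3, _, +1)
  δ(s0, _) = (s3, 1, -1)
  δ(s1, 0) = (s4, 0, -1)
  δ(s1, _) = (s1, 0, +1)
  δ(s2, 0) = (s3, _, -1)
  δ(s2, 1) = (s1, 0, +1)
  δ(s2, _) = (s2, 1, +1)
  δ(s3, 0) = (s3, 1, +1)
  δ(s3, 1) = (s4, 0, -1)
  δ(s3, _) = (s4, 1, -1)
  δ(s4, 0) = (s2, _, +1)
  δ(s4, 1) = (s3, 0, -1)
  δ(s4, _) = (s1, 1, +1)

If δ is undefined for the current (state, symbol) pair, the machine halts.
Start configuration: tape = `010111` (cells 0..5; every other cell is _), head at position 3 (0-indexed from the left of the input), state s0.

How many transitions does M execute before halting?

17

s0 | _010[1]11   read 1 → write _, move +1, go to s3
s3 | _010_[1]1   read 1 → write 0, move -1, go to s4
s4 | _010[_]01   read _ → write 1, move +1, go to s1
s1 | _0101[0]1   read 0 → write 0, move -1, go to s4
s4 | _010[1]01   read 1 → write 0, move -1, go to s3
s3 | _01[0]001   read 0 → write 1, move +1, go to s3
s3 | _011[0]01   read 0 → write 1, move +1, go to s3
s3 | _0111[0]1   read 0 → write 1, move +1, go to s3
s3 | _01111[1]   read 1 → write 0, move -1, go to s4
s4 | _0111[1]0   read 1 → write 0, move -1, go to s3
s3 | _011[1]00   read 1 → write 0, move -1, go to s4
s4 | _01[1]000   read 1 → write 0, move -1, go to s3
s3 | _0[1]0000   read 1 → write 0, move -1, go to s4
s4 | _[0]00000   read 0 → write _, move +1, go to s2
s2 | __[0]0000   read 0 → write _, move -1, go to s3
s3 | _[_]_0000   read _ → write 1, move -1, go to s4
s4 | [_]1_0000   read _ → write 1, move +1, go to s1
s1 | 1[1]_0000
M halts after 17 transitions.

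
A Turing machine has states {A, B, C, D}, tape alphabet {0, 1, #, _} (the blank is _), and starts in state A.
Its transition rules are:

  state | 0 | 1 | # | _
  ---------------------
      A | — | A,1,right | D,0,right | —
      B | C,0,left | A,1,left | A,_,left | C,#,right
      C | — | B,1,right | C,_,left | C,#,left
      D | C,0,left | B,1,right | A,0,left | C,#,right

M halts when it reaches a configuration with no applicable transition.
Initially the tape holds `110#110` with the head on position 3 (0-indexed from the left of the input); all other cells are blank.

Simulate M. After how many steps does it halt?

5

state=A head=3 tape=110[#]110   (A,#)→(D,0,right)
state=D head=4 tape=1100[1]10   (D,1)→(B,1,right)
state=B head=5 tape=11001[1]0   (B,1)→(A,1,left)
state=A head=4 tape=1100[1]10   (A,1)→(A,1,right)
state=A head=5 tape=11001[1]0   (A,1)→(A,1,right)
state=A head=6 tape=110011[0]
M halts after 5 transitions.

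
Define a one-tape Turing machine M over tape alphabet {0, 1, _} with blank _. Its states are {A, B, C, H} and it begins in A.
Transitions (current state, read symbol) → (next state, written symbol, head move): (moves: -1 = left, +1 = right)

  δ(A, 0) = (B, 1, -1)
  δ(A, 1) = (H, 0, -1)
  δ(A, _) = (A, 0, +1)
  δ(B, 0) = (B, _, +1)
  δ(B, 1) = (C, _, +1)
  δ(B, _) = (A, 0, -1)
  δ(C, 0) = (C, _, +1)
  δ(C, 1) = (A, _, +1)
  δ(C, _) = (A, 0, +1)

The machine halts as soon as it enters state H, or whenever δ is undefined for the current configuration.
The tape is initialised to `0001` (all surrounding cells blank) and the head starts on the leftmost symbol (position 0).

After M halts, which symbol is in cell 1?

_

A | __[0]001   read 0 → write 1, move -1, go to B
B | _[_]1001   read _ → write 0, move -1, go to A
A | [_]01001   read _ → write 0, move +1, go to A
A | 0[0]1001   read 0 → write 1, move -1, go to B
B | [0]11001   read 0 → write _, move +1, go to B
B | _[1]1001   read 1 → write _, move +1, go to C
C | __[1]001   read 1 → write _, move +1, go to A
A | ___[0]01   read 0 → write 1, move -1, go to B
B | __[_]101   read _ → write 0, move -1, go to A
A | _[_]0101   read _ → write 0, move +1, go to A
A | _0[0]101   read 0 → write 1, move -1, go to B
B | _[0]1101   read 0 → write _, move +1, go to B
B | __[1]101   read 1 → write _, move +1, go to C
C | ___[1]01   read 1 → write _, move +1, go to A
A | ____[0]1   read 0 → write 1, move -1, go to B
B | ___[_]11   read _ → write 0, move -1, go to A
A | __[_]011   read _ → write 0, move +1, go to A
A | __0[0]11   read 0 → write 1, move -1, go to B
B | __[0]111   read 0 → write _, move +1, go to B
B | ___[1]11   read 1 → write _, move +1, go to C
C | ____[1]1   read 1 → write _, move +1, go to A
A | _____[1]   read 1 → write 0, move -1, go to H
H | ____[_]0
Cell 1 holds _ when M halts.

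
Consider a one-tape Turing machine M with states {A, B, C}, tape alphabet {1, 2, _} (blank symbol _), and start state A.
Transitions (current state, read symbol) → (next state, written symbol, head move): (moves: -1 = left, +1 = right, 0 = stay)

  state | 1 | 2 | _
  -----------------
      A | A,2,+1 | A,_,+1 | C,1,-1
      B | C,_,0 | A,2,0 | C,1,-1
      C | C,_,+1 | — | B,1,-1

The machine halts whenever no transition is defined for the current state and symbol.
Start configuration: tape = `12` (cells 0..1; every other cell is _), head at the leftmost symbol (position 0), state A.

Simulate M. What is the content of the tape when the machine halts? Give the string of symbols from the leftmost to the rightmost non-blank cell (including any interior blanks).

221

A | [1]2__   read 1 → write 2, move +1, go to A
A | 2[2]__   read 2 → write _, move +1, go to A
A | 2_[_]_   read _ → write 1, move -1, go to C
C | 2[_]1_   read _ → write 1, move -1, go to B
B | [2]11_   read 2 → write 2, move 0, go to A
A | [2]11_   read 2 → write _, move +1, go to A
A | _[1]1_   read 1 → write 2, move +1, go to A
A | _2[1]_   read 1 → write 2, move +1, go to A
A | _22[_]   read _ → write 1, move -1, go to C
C | _2[2]1
The non-blank tape span at halt is 221.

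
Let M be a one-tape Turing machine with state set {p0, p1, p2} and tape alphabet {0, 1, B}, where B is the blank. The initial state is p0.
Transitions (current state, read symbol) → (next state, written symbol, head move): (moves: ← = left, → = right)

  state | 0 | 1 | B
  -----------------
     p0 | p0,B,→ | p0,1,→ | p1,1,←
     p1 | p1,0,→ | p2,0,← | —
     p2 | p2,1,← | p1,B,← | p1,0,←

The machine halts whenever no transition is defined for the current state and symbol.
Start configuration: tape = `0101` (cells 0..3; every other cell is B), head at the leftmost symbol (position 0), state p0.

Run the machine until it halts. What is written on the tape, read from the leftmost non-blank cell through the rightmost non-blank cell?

p0 | B[0]101B   read 0 → write B, move →, go to p0
p0 | BB[1]01B   read 1 → write 1, move →, go to p0
p0 | BB1[0]1B   read 0 → write B, move →, go to p0
p0 | BB1B[1]B   read 1 → write 1, move →, go to p0
p0 | BB1B1[B]   read B → write 1, move ←, go to p1
p1 | BB1B[1]1   read 1 → write 0, move ←, go to p2
p2 | BB1[B]01   read B → write 0, move ←, go to p1
p1 | BB[1]001   read 1 → write 0, move ←, go to p2
p2 | B[B]0001   read B → write 0, move ←, go to p1
p1 | [B]00001
The non-blank tape span at halt is 00001.

00001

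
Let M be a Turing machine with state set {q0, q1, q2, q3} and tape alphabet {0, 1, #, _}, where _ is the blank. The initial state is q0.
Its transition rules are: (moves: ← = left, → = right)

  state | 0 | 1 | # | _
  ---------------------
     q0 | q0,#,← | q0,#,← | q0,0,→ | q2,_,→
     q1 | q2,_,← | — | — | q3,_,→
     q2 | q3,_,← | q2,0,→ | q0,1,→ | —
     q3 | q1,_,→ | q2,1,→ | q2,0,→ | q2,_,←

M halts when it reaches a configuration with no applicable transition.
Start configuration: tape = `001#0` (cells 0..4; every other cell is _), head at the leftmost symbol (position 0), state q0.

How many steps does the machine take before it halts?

28

q0 | _[0]01#0__   read 0 → write #, move ←, go to q0
q0 | [_]#01#0__   read _ → write _, move →, go to q2
q2 | _[#]01#0__   read # → write 1, move →, go to q0
q0 | _1[0]1#0__   read 0 → write #, move ←, go to q0
q0 | _[1]#1#0__   read 1 → write #, move ←, go to q0
q0 | [_]##1#0__   read _ → write _, move →, go to q2
q2 | _[#]#1#0__   read # → write 1, move →, go to q0
q0 | _1[#]1#0__   read # → write 0, move →, go to q0
q0 | _10[1]#0__   read 1 → write #, move ←, go to q0
q0 | _1[0]##0__   read 0 → write #, move ←, go to q0
q0 | _[1]###0__   read 1 → write #, move ←, go to q0
q0 | [_]####0__   read _ → write _, move →, go to q2
q2 | _[#]###0__   read # → write 1, move →, go to q0
q0 | _1[#]##0__   read # → write 0, move →, go to q0
q0 | _10[#]#0__   read # → write 0, move →, go to q0
q0 | _100[#]0__   read # → write 0, move →, go to q0
q0 | _1000[0]__   read 0 → write #, move ←, go to q0
q0 | _100[0]#__   read 0 → write #, move ←, go to q0
q0 | _10[0]##__   read 0 → write #, move ←, go to q0
q0 | _1[0]###__   read 0 → write #, move ←, go to q0
q0 | _[1]####__   read 1 → write #, move ←, go to q0
q0 | [_]#####__   read _ → write _, move →, go to q2
q2 | _[#]####__   read # → write 1, move →, go to q0
q0 | _1[#]###__   read # → write 0, move →, go to q0
q0 | _10[#]##__   read # → write 0, move →, go to q0
q0 | _100[#]#__   read # → write 0, move →, go to q0
q0 | _1000[#]__   read # → write 0, move →, go to q0
q0 | _10000[_]_   read _ → write _, move →, go to q2
q2 | _10000_[_]
M halts after 28 transitions.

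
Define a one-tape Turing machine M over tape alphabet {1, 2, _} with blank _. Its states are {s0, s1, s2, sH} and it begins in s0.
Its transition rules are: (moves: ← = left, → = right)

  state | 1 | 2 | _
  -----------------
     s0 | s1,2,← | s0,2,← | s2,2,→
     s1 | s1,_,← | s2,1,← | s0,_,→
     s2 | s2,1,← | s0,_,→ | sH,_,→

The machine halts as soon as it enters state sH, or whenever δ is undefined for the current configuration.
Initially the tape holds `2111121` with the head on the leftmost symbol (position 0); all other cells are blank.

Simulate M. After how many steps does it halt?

33

state=s0 head=0 tape=_[2]111121___   (s0,2)→(s0,2,←)
state=s0 head=-1 tape=[_]2111121___   (s0,_)→(s2,2,→)
state=s2 head=0 tape=2[2]111121___   (s2,2)→(s0,_,→)
state=s0 head=1 tape=2_[1]11121___   (s0,1)→(s1,2,←)
state=s1 head=0 tape=2[_]211121___   (s1,_)→(s0,_,→)
state=s0 head=1 tape=2_[2]11121___   (s0,2)→(s0,2,←)
state=s0 head=0 tape=2[_]211121___   (s0,_)→(s2,2,→)
state=s2 head=1 tape=22[2]11121___   (s2,2)→(s0,_,→)
state=s0 head=2 tape=22_[1]1121___   (s0,1)→(s1,2,←)
state=s1 head=1 tape=22[_]21121___   (s1,_)→(s0,_,→)
state=s0 head=2 tape=22_[2]1121___   (s0,2)→(s0,2,←)
state=s0 head=1 tape=22[_]21121___   (s0,_)→(s2,2,→)
state=s2 head=2 tape=222[2]1121___   (s2,2)→(s0,_,→)
state=s0 head=3 tape=222_[1]121___   (s0,1)→(s1,2,←)
state=s1 head=2 tape=222[_]2121___   (s1,_)→(s0,_,→)
state=s0 head=3 tape=222_[2]121___   (s0,2)→(s0,2,←)
state=s0 head=2 tape=222[_]2121___   (s0,_)→(s2,2,→)
state=s2 head=3 tape=2222[2]121___   (s2,2)→(s0,_,→)
state=s0 head=4 tape=2222_[1]21___   (s0,1)→(s1,2,←)
state=s1 head=3 tape=2222[_]221___   (s1,_)→(s0,_,→)
state=s0 head=4 tape=2222_[2]21___   (s0,2)→(s0,2,←)
state=s0 head=3 tape=2222[_]221___   (s0,_)→(s2,2,→)
state=s2 head=4 tape=22222[2]21___   (s2,2)→(s0,_,→)
state=s0 head=5 tape=22222_[2]1___   (s0,2)→(s0,2,←)
state=s0 head=4 tape=22222[_]21___   (s0,_)→(s2,2,→)
state=s2 head=5 tape=222222[2]1___   (s2,2)→(s0,_,→)
state=s0 head=6 tape=222222_[1]___   (s0,1)→(s1,2,←)
state=s1 head=5 tape=222222[_]2___   (s1,_)→(s0,_,→)
state=s0 head=6 tape=222222_[2]___   (s0,2)→(s0,2,←)
state=s0 head=5 tape=222222[_]2___   (s0,_)→(s2,2,→)
state=s2 head=6 tape=2222222[2]___   (s2,2)→(s0,_,→)
state=s0 head=7 tape=2222222_[_]__   (s0,_)→(s2,2,→)
state=s2 head=8 tape=2222222_2[_]_   (s2,_)→(sH,_,→)
state=sH head=9 tape=2222222_2_[_]
M halts after 33 transitions.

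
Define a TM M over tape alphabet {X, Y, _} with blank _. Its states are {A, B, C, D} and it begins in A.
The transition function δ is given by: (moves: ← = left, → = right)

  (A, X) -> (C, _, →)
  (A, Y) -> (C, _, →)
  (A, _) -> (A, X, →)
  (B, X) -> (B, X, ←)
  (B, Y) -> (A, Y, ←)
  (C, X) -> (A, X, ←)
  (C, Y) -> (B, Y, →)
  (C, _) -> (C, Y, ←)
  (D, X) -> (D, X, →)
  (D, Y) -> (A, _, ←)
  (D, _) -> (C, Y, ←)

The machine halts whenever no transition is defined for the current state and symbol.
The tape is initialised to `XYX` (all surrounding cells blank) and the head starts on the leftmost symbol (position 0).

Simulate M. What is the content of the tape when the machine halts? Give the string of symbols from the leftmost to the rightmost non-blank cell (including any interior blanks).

X__Y

A | [X]YX__   read X → write _, move →, go to C
C | _[Y]X__   read Y → write Y, move →, go to B
B | _Y[X]__   read X → write X, move ←, go to B
B | _[Y]X__   read Y → write Y, move ←, go to A
A | [_]YX__   read _ → write X, move →, go to A
A | X[Y]X__   read Y → write _, move →, go to C
C | X_[X]__   read X → write X, move ←, go to A
A | X[_]X__   read _ → write X, move →, go to A
A | XX[X]__   read X → write _, move →, go to C
C | XX_[_]_   read _ → write Y, move ←, go to C
C | XX[_]Y_   read _ → write Y, move ←, go to C
C | X[X]YY_   read X → write X, move ←, go to A
A | [X]XYY_   read X → write _, move →, go to C
C | _[X]YY_   read X → write X, move ←, go to A
A | [_]XYY_   read _ → write X, move →, go to A
A | X[X]YY_   read X → write _, move →, go to C
C | X_[Y]Y_   read Y → write Y, move →, go to B
B | X_Y[Y]_   read Y → write Y, move ←, go to A
A | X_[Y]Y_   read Y → write _, move →, go to C
C | X__[Y]_   read Y → write Y, move →, go to B
B | X__Y[_]
The non-blank tape span at halt is X__Y.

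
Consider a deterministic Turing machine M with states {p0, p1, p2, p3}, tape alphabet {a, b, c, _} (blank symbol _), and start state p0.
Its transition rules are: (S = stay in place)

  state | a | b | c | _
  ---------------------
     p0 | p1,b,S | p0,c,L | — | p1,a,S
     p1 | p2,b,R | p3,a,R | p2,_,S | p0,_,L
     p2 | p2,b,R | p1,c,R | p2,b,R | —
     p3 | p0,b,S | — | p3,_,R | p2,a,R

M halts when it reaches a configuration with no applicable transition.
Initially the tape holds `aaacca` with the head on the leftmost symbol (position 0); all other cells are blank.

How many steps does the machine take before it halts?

15

p0 | [a]aacca_   read a → write b, move S, go to p1
p1 | [b]aacca_   read b → write a, move R, go to p3
p3 | a[a]acca_   read a → write b, move S, go to p0
p0 | a[b]acca_   read b → write c, move L, go to p0
p0 | [a]cacca_   read a → write b, move S, go to p1
p1 | [b]cacca_   read b → write a, move R, go to p3
p3 | a[c]acca_   read c → write _, move R, go to p3
p3 | a_[a]cca_   read a → write b, move S, go to p0
p0 | a_[b]cca_   read b → write c, move L, go to p0
p0 | a[_]ccca_   read _ → write a, move S, go to p1
p1 | a[a]ccca_   read a → write b, move R, go to p2
p2 | ab[c]cca_   read c → write b, move R, go to p2
p2 | abb[c]ca_   read c → write b, move R, go to p2
p2 | abbb[c]a_   read c → write b, move R, go to p2
p2 | abbbb[a]_   read a → write b, move R, go to p2
p2 | abbbbb[_]
M halts after 15 transitions.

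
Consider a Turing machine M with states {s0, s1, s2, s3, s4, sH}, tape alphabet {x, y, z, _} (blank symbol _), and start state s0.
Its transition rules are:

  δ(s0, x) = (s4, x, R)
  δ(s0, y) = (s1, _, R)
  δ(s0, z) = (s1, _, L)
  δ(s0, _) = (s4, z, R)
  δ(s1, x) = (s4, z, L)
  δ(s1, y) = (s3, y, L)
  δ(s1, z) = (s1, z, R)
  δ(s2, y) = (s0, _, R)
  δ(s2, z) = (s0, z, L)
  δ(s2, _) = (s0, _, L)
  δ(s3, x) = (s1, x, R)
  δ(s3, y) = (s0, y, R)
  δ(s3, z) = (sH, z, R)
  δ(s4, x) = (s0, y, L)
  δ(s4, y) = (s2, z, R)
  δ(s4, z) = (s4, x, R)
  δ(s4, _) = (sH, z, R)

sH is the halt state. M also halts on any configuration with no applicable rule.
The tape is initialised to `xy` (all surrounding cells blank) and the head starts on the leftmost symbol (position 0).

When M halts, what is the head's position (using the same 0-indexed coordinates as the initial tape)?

s0 | _[x]y_   read x → write x, move R, go to s4
s4 | _x[y]_   read y → write z, move R, go to s2
s2 | _xz[_]   read _ → write _, move L, go to s0
s0 | _x[z]_   read z → write _, move L, go to s1
s1 | _[x]__   read x → write z, move L, go to s4
s4 | [_]z__   read _ → write z, move R, go to sH
sH | z[z]__
At halt the head is at cell 0.

0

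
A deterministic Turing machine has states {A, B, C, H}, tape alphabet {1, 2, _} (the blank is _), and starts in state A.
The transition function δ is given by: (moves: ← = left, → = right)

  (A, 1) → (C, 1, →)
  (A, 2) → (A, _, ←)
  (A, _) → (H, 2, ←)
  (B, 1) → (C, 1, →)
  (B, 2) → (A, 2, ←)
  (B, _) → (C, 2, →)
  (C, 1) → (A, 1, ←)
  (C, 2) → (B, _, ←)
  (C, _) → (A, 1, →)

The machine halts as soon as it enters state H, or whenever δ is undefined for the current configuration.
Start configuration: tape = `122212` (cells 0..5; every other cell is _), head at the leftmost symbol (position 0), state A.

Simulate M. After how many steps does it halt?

A | [1]22212_   read 1 → write 1, move →, go to C
C | 1[2]2212_   read 2 → write _, move ←, go to B
B | [1]_2212_   read 1 → write 1, move →, go to C
C | 1[_]2212_   read _ → write 1, move →, go to A
A | 11[2]212_   read 2 → write _, move ←, go to A
A | 1[1]_212_   read 1 → write 1, move →, go to C
C | 11[_]212_   read _ → write 1, move →, go to A
A | 111[2]12_   read 2 → write _, move ←, go to A
A | 11[1]_12_   read 1 → write 1, move →, go to C
C | 111[_]12_   read _ → write 1, move →, go to A
A | 1111[1]2_   read 1 → write 1, move →, go to C
C | 11111[2]_   read 2 → write _, move ←, go to B
B | 1111[1]__   read 1 → write 1, move →, go to C
C | 11111[_]_   read _ → write 1, move →, go to A
A | 111111[_]   read _ → write 2, move ←, go to H
H | 11111[1]2
M halts after 15 transitions.

15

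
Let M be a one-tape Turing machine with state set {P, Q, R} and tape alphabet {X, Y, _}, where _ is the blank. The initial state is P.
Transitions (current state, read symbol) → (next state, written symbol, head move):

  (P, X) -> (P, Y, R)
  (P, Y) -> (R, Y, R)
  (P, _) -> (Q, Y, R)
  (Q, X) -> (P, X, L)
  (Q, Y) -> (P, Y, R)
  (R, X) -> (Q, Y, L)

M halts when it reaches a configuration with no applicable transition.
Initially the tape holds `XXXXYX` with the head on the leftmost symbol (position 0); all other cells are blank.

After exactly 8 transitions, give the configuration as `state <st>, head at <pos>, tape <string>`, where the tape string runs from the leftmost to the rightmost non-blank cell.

state R, head at 6, tape YYYYYY

state=P head=0 tape=[X]XXXYX_   (P,X)→(P,Y,R)
state=P head=1 tape=Y[X]XXYX_   (P,X)→(P,Y,R)
state=P head=2 tape=YY[X]XYX_   (P,X)→(P,Y,R)
state=P head=3 tape=YYY[X]YX_   (P,X)→(P,Y,R)
state=P head=4 tape=YYYY[Y]X_   (P,Y)→(R,Y,R)
state=R head=5 tape=YYYYY[X]_   (R,X)→(Q,Y,L)
state=Q head=4 tape=YYYY[Y]Y_   (Q,Y)→(P,Y,R)
state=P head=5 tape=YYYYY[Y]_   (P,Y)→(R,Y,R)
state=R head=6 tape=YYYYYY[_]
After 8 steps: state R, head at 6, tape YYYYYY.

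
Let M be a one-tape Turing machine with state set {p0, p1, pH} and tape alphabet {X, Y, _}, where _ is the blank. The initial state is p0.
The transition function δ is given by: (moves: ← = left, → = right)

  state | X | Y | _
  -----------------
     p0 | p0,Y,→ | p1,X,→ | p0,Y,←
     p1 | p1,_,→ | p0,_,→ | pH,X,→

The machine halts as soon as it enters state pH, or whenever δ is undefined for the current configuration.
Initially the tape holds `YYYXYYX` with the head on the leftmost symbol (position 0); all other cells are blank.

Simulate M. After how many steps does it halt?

8

state=p0 head=0 tape=[Y]YYXYYX__   (p0,Y)→(p1,X,→)
state=p1 head=1 tape=X[Y]YXYYX__   (p1,Y)→(p0,_,→)
state=p0 head=2 tape=X_[Y]XYYX__   (p0,Y)→(p1,X,→)
state=p1 head=3 tape=X_X[X]YYX__   (p1,X)→(p1,_,→)
state=p1 head=4 tape=X_X_[Y]YX__   (p1,Y)→(p0,_,→)
state=p0 head=5 tape=X_X__[Y]X__   (p0,Y)→(p1,X,→)
state=p1 head=6 tape=X_X__X[X]__   (p1,X)→(p1,_,→)
state=p1 head=7 tape=X_X__X_[_]_   (p1,_)→(pH,X,→)
state=pH head=8 tape=X_X__X_X[_]
M halts after 8 transitions.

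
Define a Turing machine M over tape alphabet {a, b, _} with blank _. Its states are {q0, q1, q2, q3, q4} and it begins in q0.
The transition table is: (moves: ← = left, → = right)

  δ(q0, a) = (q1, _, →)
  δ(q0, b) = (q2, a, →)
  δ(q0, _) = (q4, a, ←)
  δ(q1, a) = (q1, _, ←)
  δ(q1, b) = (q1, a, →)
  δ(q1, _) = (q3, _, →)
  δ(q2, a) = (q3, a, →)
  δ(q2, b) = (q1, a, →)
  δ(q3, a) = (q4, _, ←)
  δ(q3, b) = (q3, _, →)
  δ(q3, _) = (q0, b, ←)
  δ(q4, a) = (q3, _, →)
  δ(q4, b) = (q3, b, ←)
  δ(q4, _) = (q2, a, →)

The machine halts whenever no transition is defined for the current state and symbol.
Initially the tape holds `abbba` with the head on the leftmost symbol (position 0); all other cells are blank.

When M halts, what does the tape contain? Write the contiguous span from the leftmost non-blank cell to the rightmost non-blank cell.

state=q0 head=0 tape=_[a]bbba   (q0,a)→(q1,_,→)
state=q1 head=1 tape=__[b]bba   (q1,b)→(q1,a,→)
state=q1 head=2 tape=__a[b]ba   (q1,b)→(q1,a,→)
state=q1 head=3 tape=__aa[b]a   (q1,b)→(q1,a,→)
state=q1 head=4 tape=__aaa[a]   (q1,a)→(q1,_,←)
state=q1 head=3 tape=__aa[a]_   (q1,a)→(q1,_,←)
state=q1 head=2 tape=__a[a]__   (q1,a)→(q1,_,←)
state=q1 head=1 tape=__[a]___   (q1,a)→(q1,_,←)
state=q1 head=0 tape=_[_]____   (q1,_)→(q3,_,→)
state=q3 head=1 tape=__[_]___   (q3,_)→(q0,b,←)
state=q0 head=0 tape=_[_]b___   (q0,_)→(q4,a,←)
state=q4 head=-1 tape=[_]ab___   (q4,_)→(q2,a,→)
state=q2 head=0 tape=a[a]b___   (q2,a)→(q3,a,→)
state=q3 head=1 tape=aa[b]___   (q3,b)→(q3,_,→)
state=q3 head=2 tape=aa_[_]__   (q3,_)→(q0,b,←)
state=q0 head=1 tape=aa[_]b__   (q0,_)→(q4,a,←)
state=q4 head=0 tape=a[a]ab__   (q4,a)→(q3,_,→)
state=q3 head=1 tape=a_[a]b__   (q3,a)→(q4,_,←)
state=q4 head=0 tape=a[_]_b__   (q4,_)→(q2,a,→)
state=q2 head=1 tape=aa[_]b__
The non-blank tape span at halt is aa_b.

aa_b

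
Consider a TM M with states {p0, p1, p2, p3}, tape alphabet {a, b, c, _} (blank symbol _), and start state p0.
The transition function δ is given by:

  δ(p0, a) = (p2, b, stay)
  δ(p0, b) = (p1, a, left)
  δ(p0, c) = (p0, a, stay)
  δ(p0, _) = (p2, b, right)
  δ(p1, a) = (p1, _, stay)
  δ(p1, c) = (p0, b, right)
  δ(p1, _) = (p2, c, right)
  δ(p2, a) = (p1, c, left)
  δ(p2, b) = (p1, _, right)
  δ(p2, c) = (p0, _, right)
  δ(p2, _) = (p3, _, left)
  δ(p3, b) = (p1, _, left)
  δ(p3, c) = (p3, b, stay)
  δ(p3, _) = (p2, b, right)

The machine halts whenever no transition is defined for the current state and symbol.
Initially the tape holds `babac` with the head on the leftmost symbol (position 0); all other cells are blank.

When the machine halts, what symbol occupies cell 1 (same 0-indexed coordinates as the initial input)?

p0 | _[b]abac__   read b → write a, move left, go to p1
p1 | [_]aabac__   read _ → write c, move right, go to p2
p2 | c[a]abac__   read a → write c, move left, go to p1
p1 | [c]cabac__   read c → write b, move right, go to p0
p0 | b[c]abac__   read c → write a, move stay, go to p0
p0 | b[a]abac__   read a → write b, move stay, go to p2
p2 | b[b]abac__   read b → write _, move right, go to p1
p1 | b_[a]bac__   read a → write _, move stay, go to p1
p1 | b_[_]bac__   read _ → write c, move right, go to p2
p2 | b_c[b]ac__   read b → write _, move right, go to p1
p1 | b_c_[a]c__   read a → write _, move stay, go to p1
p1 | b_c_[_]c__   read _ → write c, move right, go to p2
p2 | b_c_c[c]__   read c → write _, move right, go to p0
p0 | b_c_c_[_]_   read _ → write b, move right, go to p2
p2 | b_c_c_b[_]   read _ → write _, move left, go to p3
p3 | b_c_c_[b]_   read b → write _, move left, go to p1
p1 | b_c_c[_]__   read _ → write c, move right, go to p2
p2 | b_c_cc[_]_   read _ → write _, move left, go to p3
p3 | b_c_c[c]__   read c → write b, move stay, go to p3
p3 | b_c_c[b]__   read b → write _, move left, go to p1
p1 | b_c_[c]___   read c → write b, move right, go to p0
p0 | b_c_b[_]__   read _ → write b, move right, go to p2
p2 | b_c_bb[_]_   read _ → write _, move left, go to p3
p3 | b_c_b[b]__   read b → write _, move left, go to p1
p1 | b_c_[b]___
Cell 1 holds c when M halts.

c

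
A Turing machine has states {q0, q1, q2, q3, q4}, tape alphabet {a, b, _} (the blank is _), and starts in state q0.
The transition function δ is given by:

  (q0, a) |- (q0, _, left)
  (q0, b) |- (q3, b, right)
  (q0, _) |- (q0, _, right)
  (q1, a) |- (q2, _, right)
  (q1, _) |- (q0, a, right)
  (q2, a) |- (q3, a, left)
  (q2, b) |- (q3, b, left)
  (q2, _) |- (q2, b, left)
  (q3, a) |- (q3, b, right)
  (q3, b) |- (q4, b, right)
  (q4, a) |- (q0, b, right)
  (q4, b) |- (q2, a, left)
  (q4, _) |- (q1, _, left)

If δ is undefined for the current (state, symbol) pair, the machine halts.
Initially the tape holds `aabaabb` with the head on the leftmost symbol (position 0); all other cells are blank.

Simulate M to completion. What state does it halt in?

q3

q0 | _[a]abaabb   read a → write _, move left, go to q0
q0 | [_]_abaabb   read _ → write _, move right, go to q0
q0 | _[_]abaabb   read _ → write _, move right, go to q0
q0 | __[a]baabb   read a → write _, move left, go to q0
q0 | _[_]_baabb   read _ → write _, move right, go to q0
q0 | __[_]baabb   read _ → write _, move right, go to q0
q0 | ___[b]aabb   read b → write b, move right, go to q3
q3 | ___b[a]abb   read a → write b, move right, go to q3
q3 | ___bb[a]bb   read a → write b, move right, go to q3
q3 | ___bbb[b]b   read b → write b, move right, go to q4
q4 | ___bbbb[b]   read b → write a, move left, go to q2
q2 | ___bbb[b]a   read b → write b, move left, go to q3
q3 | ___bb[b]ba   read b → write b, move right, go to q4
q4 | ___bbb[b]a   read b → write a, move left, go to q2
q2 | ___bb[b]aa   read b → write b, move left, go to q3
q3 | ___b[b]baa   read b → write b, move right, go to q4
q4 | ___bb[b]aa   read b → write a, move left, go to q2
q2 | ___b[b]aaa   read b → write b, move left, go to q3
q3 | ___[b]baaa   read b → write b, move right, go to q4
q4 | ___b[b]aaa   read b → write a, move left, go to q2
q2 | ___[b]aaaa   read b → write b, move left, go to q3
q3 | __[_]baaaa
No transition is defined for (q3, _); M halts in state q3.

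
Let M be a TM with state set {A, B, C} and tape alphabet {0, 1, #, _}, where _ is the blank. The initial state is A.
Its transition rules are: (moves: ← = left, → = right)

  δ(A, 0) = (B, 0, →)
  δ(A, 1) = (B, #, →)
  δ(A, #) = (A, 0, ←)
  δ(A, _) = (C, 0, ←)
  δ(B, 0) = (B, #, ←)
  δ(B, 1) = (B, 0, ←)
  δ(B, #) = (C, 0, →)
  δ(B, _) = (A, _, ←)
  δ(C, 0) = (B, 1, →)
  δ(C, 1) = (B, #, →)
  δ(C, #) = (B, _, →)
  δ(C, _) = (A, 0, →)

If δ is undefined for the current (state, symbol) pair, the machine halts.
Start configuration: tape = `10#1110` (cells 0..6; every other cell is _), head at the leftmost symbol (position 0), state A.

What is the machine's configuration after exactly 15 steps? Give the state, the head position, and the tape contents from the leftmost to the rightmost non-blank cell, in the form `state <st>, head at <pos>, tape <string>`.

state=A head=0 tape=[1]0#1110   (A,1)→(B,#,→)
state=B head=1 tape=#[0]#1110   (B,0)→(B,#,←)
state=B head=0 tape=[#]##1110   (B,#)→(C,0,→)
state=C head=1 tape=0[#]#1110   (C,#)→(B,_,→)
state=B head=2 tape=0_[#]1110   (B,#)→(C,0,→)
state=C head=3 tape=0_0[1]110   (C,1)→(B,#,→)
state=B head=4 tape=0_0#[1]10   (B,1)→(B,0,←)
state=B head=3 tape=0_0[#]010   (B,#)→(C,0,→)
state=C head=4 tape=0_00[0]10   (C,0)→(B,1,→)
state=B head=5 tape=0_001[1]0   (B,1)→(B,0,←)
state=B head=4 tape=0_00[1]00   (B,1)→(B,0,←)
state=B head=3 tape=0_0[0]000   (B,0)→(B,#,←)
state=B head=2 tape=0_[0]#000   (B,0)→(B,#,←)
state=B head=1 tape=0[_]##000   (B,_)→(A,_,←)
state=A head=0 tape=[0]_##000   (A,0)→(B,0,→)
state=B head=1 tape=0[_]##000
After 15 steps: state B, head at 1, tape 0_##000.

state B, head at 1, tape 0_##000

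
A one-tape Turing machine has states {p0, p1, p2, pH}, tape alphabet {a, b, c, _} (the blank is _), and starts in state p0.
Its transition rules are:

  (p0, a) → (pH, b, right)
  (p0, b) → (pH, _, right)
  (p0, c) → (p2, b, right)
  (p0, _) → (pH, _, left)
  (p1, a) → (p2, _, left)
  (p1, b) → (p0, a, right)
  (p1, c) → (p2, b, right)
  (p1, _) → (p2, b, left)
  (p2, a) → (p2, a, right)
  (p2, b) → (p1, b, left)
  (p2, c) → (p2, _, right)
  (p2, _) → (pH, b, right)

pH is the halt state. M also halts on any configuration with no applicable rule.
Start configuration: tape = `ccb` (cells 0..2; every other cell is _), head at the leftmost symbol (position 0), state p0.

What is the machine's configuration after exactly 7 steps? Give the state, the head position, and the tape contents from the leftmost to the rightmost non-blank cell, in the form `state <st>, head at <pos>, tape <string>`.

p0 | __[c]cb   read c → write b, move right, go to p2
p2 | __b[c]b   read c → write _, move right, go to p2
p2 | __b_[b]   read b → write b, move left, go to p1
p1 | __b[_]b   read _ → write b, move left, go to p2
p2 | __[b]bb   read b → write b, move left, go to p1
p1 | _[_]bbb   read _ → write b, move left, go to p2
p2 | [_]bbbb   read _ → write b, move right, go to pH
pH | b[b]bbb
After 7 steps: state pH, head at -1, tape bbbbb.

state pH, head at -1, tape bbbbb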